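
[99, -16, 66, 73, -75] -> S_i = Random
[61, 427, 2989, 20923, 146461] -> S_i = 61*7^i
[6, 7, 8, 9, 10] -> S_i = 6 + 1*i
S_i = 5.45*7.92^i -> [5.45, 43.16, 341.86, 2707.52, 21443.58]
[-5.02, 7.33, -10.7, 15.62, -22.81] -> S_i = -5.02*(-1.46)^i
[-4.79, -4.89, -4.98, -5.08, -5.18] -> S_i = -4.79*1.02^i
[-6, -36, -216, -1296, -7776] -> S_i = -6*6^i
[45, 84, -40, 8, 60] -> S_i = Random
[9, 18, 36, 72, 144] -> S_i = 9*2^i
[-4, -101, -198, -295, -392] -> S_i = -4 + -97*i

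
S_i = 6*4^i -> [6, 24, 96, 384, 1536]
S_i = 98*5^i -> [98, 490, 2450, 12250, 61250]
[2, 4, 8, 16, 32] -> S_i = 2*2^i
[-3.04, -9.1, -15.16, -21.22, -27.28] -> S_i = -3.04 + -6.06*i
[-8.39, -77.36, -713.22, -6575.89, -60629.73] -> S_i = -8.39*9.22^i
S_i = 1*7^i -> [1, 7, 49, 343, 2401]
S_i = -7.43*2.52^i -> [-7.43, -18.72, -47.18, -118.9, -299.63]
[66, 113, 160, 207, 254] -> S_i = 66 + 47*i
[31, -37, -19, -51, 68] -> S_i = Random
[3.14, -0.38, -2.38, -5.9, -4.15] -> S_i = Random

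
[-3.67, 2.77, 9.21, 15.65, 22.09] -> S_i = -3.67 + 6.44*i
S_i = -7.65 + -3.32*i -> [-7.65, -10.97, -14.29, -17.61, -20.93]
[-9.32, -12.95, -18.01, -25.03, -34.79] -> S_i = -9.32*1.39^i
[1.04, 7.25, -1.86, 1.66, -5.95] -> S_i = Random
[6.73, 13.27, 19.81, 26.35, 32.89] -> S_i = 6.73 + 6.54*i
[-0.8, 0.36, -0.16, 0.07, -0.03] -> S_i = -0.80*(-0.45)^i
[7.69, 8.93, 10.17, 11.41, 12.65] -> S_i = 7.69 + 1.24*i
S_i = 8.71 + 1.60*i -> [8.71, 10.31, 11.91, 13.51, 15.11]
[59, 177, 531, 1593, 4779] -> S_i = 59*3^i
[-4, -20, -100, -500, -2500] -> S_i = -4*5^i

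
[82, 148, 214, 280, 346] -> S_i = 82 + 66*i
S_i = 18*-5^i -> [18, -90, 450, -2250, 11250]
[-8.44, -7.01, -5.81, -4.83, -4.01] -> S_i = -8.44*0.83^i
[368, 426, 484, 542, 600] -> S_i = 368 + 58*i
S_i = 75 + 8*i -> [75, 83, 91, 99, 107]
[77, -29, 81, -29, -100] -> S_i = Random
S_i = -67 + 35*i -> [-67, -32, 3, 38, 73]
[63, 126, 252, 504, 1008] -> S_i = 63*2^i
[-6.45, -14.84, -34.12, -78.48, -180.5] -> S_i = -6.45*2.30^i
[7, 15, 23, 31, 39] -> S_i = 7 + 8*i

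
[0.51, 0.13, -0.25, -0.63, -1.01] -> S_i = 0.51 + -0.38*i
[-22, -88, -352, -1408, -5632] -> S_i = -22*4^i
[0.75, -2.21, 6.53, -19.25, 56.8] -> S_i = 0.75*(-2.95)^i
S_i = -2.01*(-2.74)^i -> [-2.01, 5.51, -15.09, 41.35, -113.29]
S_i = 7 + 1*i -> [7, 8, 9, 10, 11]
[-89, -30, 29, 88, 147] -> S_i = -89 + 59*i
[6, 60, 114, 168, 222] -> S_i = 6 + 54*i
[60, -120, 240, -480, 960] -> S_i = 60*-2^i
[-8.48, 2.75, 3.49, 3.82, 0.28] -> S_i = Random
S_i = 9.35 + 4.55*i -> [9.35, 13.9, 18.45, 23.0, 27.55]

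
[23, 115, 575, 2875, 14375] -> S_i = 23*5^i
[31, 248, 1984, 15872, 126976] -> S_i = 31*8^i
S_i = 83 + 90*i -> [83, 173, 263, 353, 443]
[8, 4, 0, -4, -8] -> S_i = 8 + -4*i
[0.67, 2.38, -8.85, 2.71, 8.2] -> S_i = Random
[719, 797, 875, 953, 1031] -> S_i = 719 + 78*i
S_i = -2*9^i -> [-2, -18, -162, -1458, -13122]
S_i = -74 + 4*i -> [-74, -70, -66, -62, -58]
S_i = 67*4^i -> [67, 268, 1072, 4288, 17152]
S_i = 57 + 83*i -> [57, 140, 223, 306, 389]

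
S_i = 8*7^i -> [8, 56, 392, 2744, 19208]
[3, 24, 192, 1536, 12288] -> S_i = 3*8^i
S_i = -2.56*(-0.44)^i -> [-2.56, 1.13, -0.5, 0.22, -0.1]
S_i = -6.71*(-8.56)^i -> [-6.71, 57.44, -491.67, 4208.66, -36026.13]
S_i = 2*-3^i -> [2, -6, 18, -54, 162]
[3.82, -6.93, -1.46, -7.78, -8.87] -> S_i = Random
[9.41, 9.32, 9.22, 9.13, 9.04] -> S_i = 9.41*0.99^i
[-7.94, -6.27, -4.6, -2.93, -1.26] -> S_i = -7.94 + 1.67*i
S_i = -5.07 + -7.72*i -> [-5.07, -12.79, -20.51, -28.23, -35.95]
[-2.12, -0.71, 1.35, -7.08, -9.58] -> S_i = Random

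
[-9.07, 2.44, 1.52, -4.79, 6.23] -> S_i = Random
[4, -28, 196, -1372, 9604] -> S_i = 4*-7^i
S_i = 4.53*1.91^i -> [4.53, 8.65, 16.53, 31.56, 60.29]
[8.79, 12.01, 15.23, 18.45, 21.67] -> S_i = 8.79 + 3.22*i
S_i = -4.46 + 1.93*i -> [-4.46, -2.53, -0.6, 1.33, 3.26]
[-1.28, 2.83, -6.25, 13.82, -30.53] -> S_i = -1.28*(-2.21)^i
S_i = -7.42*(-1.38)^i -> [-7.42, 10.24, -14.13, 19.5, -26.91]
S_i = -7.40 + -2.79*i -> [-7.4, -10.19, -12.98, -15.77, -18.56]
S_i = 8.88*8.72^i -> [8.88, 77.43, 675.22, 5887.93, 51342.72]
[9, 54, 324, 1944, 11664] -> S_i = 9*6^i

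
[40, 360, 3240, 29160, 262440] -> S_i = 40*9^i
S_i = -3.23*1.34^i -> [-3.23, -4.33, -5.8, -7.77, -10.41]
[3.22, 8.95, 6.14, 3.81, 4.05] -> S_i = Random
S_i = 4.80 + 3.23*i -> [4.8, 8.03, 11.26, 14.49, 17.72]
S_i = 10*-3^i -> [10, -30, 90, -270, 810]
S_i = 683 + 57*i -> [683, 740, 797, 854, 911]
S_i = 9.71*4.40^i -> [9.71, 42.72, 187.99, 827.14, 3639.4]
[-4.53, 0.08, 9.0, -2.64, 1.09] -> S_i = Random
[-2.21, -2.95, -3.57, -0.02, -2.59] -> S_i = Random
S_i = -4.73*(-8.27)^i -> [-4.73, 39.12, -323.5, 2675.33, -22124.99]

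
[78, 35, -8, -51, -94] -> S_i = 78 + -43*i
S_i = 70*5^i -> [70, 350, 1750, 8750, 43750]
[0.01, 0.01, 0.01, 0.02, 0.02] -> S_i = 0.01*1.20^i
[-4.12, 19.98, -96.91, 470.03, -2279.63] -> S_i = -4.12*(-4.85)^i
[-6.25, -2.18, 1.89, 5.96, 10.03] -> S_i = -6.25 + 4.07*i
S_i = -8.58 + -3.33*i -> [-8.58, -11.91, -15.24, -18.57, -21.9]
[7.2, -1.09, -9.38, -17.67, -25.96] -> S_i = 7.20 + -8.29*i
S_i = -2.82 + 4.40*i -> [-2.82, 1.58, 5.98, 10.38, 14.78]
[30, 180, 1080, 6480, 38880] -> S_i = 30*6^i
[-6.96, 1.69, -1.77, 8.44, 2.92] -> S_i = Random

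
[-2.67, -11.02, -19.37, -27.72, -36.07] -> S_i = -2.67 + -8.35*i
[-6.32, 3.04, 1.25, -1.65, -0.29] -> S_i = Random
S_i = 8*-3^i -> [8, -24, 72, -216, 648]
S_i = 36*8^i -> [36, 288, 2304, 18432, 147456]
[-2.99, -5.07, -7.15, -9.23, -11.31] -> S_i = -2.99 + -2.08*i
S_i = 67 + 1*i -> [67, 68, 69, 70, 71]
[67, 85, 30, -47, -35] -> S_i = Random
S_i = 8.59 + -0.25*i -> [8.59, 8.34, 8.09, 7.84, 7.59]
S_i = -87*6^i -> [-87, -522, -3132, -18792, -112752]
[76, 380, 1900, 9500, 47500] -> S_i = 76*5^i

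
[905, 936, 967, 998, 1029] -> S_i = 905 + 31*i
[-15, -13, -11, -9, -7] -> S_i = -15 + 2*i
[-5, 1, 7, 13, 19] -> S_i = -5 + 6*i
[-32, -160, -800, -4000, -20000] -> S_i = -32*5^i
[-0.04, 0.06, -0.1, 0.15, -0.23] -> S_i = -0.04*(-1.55)^i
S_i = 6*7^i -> [6, 42, 294, 2058, 14406]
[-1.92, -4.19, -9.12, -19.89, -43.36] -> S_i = -1.92*2.18^i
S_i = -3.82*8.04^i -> [-3.82, -30.71, -246.93, -1985.32, -15962.01]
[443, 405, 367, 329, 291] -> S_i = 443 + -38*i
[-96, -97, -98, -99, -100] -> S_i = -96 + -1*i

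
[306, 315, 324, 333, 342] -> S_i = 306 + 9*i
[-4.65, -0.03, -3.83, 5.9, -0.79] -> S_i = Random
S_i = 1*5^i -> [1, 5, 25, 125, 625]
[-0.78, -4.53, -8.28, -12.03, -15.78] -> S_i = -0.78 + -3.75*i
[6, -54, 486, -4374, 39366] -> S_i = 6*-9^i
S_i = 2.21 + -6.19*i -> [2.21, -3.98, -10.17, -16.36, -22.55]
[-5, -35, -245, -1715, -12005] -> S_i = -5*7^i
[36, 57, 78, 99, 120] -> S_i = 36 + 21*i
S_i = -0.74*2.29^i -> [-0.74, -1.69, -3.88, -8.89, -20.35]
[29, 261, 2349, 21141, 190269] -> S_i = 29*9^i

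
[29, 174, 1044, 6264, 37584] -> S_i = 29*6^i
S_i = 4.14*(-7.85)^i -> [4.14, -32.5, 255.12, -2002.67, 15720.96]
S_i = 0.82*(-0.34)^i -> [0.82, -0.28, 0.09, -0.03, 0.01]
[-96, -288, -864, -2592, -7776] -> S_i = -96*3^i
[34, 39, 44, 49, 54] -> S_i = 34 + 5*i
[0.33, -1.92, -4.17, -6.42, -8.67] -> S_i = 0.33 + -2.25*i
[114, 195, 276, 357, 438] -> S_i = 114 + 81*i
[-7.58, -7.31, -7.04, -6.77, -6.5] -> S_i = -7.58 + 0.27*i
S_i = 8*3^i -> [8, 24, 72, 216, 648]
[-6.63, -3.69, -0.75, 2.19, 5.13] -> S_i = -6.63 + 2.94*i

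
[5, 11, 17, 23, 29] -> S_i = 5 + 6*i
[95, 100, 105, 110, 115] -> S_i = 95 + 5*i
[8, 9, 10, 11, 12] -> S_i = 8 + 1*i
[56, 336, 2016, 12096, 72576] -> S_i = 56*6^i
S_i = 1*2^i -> [1, 2, 4, 8, 16]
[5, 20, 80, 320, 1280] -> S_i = 5*4^i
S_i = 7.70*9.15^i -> [7.7, 70.46, 644.66, 5898.67, 53972.82]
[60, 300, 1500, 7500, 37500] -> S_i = 60*5^i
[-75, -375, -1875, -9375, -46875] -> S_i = -75*5^i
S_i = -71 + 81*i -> [-71, 10, 91, 172, 253]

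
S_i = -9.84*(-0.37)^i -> [-9.84, 3.64, -1.35, 0.5, -0.18]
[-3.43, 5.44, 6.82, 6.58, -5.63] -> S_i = Random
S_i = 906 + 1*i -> [906, 907, 908, 909, 910]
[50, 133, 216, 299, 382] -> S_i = 50 + 83*i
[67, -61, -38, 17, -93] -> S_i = Random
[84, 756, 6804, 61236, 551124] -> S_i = 84*9^i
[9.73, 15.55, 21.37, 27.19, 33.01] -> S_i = 9.73 + 5.82*i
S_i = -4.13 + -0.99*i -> [-4.13, -5.12, -6.11, -7.1, -8.09]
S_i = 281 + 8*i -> [281, 289, 297, 305, 313]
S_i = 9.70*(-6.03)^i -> [9.7, -58.49, 352.7, -2126.79, 12824.52]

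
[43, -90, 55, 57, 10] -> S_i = Random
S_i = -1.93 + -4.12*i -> [-1.93, -6.05, -10.17, -14.29, -18.41]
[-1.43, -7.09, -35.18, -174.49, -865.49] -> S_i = -1.43*4.96^i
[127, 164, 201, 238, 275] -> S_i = 127 + 37*i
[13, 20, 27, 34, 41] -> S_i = 13 + 7*i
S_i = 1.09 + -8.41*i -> [1.09, -7.32, -15.73, -24.14, -32.55]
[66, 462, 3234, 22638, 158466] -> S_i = 66*7^i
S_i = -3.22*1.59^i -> [-3.22, -5.12, -8.14, -12.94, -20.58]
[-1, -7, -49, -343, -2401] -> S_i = -1*7^i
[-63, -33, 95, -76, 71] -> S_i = Random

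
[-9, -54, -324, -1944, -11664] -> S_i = -9*6^i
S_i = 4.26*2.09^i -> [4.26, 8.9, 18.61, 38.89, 81.28]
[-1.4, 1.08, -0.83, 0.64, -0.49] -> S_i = -1.40*(-0.77)^i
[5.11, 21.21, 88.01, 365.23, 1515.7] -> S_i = 5.11*4.15^i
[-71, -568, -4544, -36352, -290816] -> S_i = -71*8^i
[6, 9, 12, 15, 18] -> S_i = 6 + 3*i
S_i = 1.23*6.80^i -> [1.23, 8.36, 56.88, 386.75, 2629.91]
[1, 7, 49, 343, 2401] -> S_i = 1*7^i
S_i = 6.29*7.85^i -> [6.29, 49.38, 387.61, 3042.7, 23885.22]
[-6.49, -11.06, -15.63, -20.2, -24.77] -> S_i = -6.49 + -4.57*i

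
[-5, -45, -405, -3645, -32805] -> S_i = -5*9^i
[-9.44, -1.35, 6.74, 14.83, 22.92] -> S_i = -9.44 + 8.09*i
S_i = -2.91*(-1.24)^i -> [-2.91, 3.61, -4.47, 5.55, -6.88]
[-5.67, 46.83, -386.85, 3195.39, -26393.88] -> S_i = -5.67*(-8.26)^i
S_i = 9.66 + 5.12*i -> [9.66, 14.78, 19.9, 25.02, 30.14]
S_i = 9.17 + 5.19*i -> [9.17, 14.36, 19.55, 24.74, 29.93]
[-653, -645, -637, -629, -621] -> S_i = -653 + 8*i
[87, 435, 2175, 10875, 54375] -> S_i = 87*5^i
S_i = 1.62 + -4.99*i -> [1.62, -3.37, -8.36, -13.35, -18.34]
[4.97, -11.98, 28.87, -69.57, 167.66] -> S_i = 4.97*(-2.41)^i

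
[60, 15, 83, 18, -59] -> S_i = Random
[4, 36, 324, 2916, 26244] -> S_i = 4*9^i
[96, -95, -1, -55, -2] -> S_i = Random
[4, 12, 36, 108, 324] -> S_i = 4*3^i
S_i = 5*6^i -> [5, 30, 180, 1080, 6480]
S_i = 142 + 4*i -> [142, 146, 150, 154, 158]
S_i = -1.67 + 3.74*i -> [-1.67, 2.07, 5.81, 9.55, 13.29]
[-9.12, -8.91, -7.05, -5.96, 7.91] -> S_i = Random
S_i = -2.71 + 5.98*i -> [-2.71, 3.27, 9.25, 15.23, 21.21]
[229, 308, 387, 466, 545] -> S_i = 229 + 79*i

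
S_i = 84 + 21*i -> [84, 105, 126, 147, 168]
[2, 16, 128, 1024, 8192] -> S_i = 2*8^i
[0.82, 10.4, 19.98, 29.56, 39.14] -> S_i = 0.82 + 9.58*i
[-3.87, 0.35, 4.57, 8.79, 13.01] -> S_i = -3.87 + 4.22*i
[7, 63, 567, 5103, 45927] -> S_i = 7*9^i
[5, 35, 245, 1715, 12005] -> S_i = 5*7^i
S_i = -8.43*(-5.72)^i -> [-8.43, 48.22, -275.82, 1577.67, -9024.26]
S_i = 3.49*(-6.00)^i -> [3.49, -20.94, 125.64, -753.84, 4523.04]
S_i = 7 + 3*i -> [7, 10, 13, 16, 19]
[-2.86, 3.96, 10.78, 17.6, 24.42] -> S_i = -2.86 + 6.82*i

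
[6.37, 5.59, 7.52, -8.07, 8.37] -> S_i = Random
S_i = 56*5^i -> [56, 280, 1400, 7000, 35000]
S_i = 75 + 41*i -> [75, 116, 157, 198, 239]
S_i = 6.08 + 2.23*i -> [6.08, 8.31, 10.54, 12.77, 15.0]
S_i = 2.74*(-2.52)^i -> [2.74, -6.9, 17.4, -43.85, 110.5]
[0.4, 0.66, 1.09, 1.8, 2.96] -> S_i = 0.40*1.65^i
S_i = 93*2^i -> [93, 186, 372, 744, 1488]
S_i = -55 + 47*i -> [-55, -8, 39, 86, 133]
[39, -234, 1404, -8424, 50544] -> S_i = 39*-6^i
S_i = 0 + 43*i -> [0, 43, 86, 129, 172]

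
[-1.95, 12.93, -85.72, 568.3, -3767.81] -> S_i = -1.95*(-6.63)^i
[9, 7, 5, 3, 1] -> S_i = 9 + -2*i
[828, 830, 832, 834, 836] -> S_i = 828 + 2*i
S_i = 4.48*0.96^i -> [4.48, 4.3, 4.13, 3.96, 3.81]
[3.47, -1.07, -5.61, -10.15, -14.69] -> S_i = 3.47 + -4.54*i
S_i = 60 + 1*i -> [60, 61, 62, 63, 64]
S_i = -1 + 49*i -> [-1, 48, 97, 146, 195]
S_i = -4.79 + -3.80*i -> [-4.79, -8.59, -12.39, -16.19, -19.99]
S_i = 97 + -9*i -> [97, 88, 79, 70, 61]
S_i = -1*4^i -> [-1, -4, -16, -64, -256]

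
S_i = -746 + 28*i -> [-746, -718, -690, -662, -634]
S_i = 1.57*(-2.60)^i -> [1.57, -4.08, 10.61, -27.59, 71.75]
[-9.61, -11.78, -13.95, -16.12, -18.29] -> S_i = -9.61 + -2.17*i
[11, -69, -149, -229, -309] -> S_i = 11 + -80*i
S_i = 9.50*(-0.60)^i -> [9.5, -5.7, 3.42, -2.05, 1.23]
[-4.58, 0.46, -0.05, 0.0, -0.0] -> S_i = -4.58*(-0.10)^i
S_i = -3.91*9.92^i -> [-3.91, -38.79, -384.77, -3816.91, -37863.73]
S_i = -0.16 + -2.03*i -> [-0.16, -2.19, -4.22, -6.25, -8.28]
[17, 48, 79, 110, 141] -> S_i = 17 + 31*i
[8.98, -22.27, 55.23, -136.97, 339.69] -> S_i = 8.98*(-2.48)^i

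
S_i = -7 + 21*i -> [-7, 14, 35, 56, 77]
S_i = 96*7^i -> [96, 672, 4704, 32928, 230496]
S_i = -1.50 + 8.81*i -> [-1.5, 7.31, 16.12, 24.93, 33.74]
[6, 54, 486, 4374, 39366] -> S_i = 6*9^i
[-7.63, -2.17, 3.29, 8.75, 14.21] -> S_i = -7.63 + 5.46*i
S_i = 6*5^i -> [6, 30, 150, 750, 3750]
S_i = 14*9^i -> [14, 126, 1134, 10206, 91854]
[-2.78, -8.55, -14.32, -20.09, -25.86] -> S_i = -2.78 + -5.77*i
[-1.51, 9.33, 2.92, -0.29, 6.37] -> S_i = Random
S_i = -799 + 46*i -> [-799, -753, -707, -661, -615]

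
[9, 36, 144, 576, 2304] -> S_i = 9*4^i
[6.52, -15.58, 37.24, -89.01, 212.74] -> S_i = 6.52*(-2.39)^i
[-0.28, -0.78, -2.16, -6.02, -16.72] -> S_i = -0.28*2.78^i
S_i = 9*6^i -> [9, 54, 324, 1944, 11664]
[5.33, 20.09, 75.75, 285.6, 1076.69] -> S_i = 5.33*3.77^i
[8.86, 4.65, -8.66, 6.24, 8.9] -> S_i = Random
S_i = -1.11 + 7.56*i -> [-1.11, 6.45, 14.01, 21.57, 29.13]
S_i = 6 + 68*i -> [6, 74, 142, 210, 278]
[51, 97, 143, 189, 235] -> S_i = 51 + 46*i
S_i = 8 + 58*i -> [8, 66, 124, 182, 240]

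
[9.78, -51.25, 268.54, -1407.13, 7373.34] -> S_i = 9.78*(-5.24)^i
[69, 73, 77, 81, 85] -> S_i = 69 + 4*i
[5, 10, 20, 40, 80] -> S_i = 5*2^i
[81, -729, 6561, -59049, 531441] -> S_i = 81*-9^i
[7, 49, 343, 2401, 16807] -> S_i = 7*7^i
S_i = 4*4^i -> [4, 16, 64, 256, 1024]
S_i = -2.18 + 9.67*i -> [-2.18, 7.49, 17.16, 26.83, 36.5]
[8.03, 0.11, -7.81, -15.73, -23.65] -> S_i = 8.03 + -7.92*i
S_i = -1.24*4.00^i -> [-1.24, -4.96, -19.84, -79.36, -317.44]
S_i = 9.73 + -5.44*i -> [9.73, 4.29, -1.15, -6.59, -12.03]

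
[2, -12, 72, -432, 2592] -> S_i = 2*-6^i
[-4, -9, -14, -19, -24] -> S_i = -4 + -5*i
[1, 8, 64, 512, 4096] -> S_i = 1*8^i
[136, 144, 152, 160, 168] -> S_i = 136 + 8*i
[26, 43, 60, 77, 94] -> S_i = 26 + 17*i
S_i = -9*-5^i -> [-9, 45, -225, 1125, -5625]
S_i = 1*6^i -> [1, 6, 36, 216, 1296]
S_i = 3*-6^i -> [3, -18, 108, -648, 3888]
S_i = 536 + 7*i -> [536, 543, 550, 557, 564]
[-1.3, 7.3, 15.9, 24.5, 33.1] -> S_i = -1.30 + 8.60*i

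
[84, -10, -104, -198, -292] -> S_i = 84 + -94*i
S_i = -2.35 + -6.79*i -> [-2.35, -9.14, -15.93, -22.72, -29.51]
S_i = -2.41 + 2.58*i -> [-2.41, 0.17, 2.75, 5.33, 7.91]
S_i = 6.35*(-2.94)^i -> [6.35, -18.67, 54.89, -161.37, 474.42]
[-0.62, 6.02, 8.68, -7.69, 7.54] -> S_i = Random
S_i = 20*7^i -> [20, 140, 980, 6860, 48020]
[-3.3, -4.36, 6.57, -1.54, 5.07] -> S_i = Random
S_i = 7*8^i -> [7, 56, 448, 3584, 28672]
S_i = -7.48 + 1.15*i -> [-7.48, -6.33, -5.18, -4.03, -2.88]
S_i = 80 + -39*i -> [80, 41, 2, -37, -76]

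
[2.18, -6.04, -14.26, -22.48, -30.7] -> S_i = 2.18 + -8.22*i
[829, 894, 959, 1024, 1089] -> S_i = 829 + 65*i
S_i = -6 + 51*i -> [-6, 45, 96, 147, 198]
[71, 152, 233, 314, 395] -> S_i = 71 + 81*i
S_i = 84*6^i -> [84, 504, 3024, 18144, 108864]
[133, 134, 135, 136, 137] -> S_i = 133 + 1*i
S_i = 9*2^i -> [9, 18, 36, 72, 144]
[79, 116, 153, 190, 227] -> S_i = 79 + 37*i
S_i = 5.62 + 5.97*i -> [5.62, 11.59, 17.56, 23.53, 29.5]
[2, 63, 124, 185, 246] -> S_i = 2 + 61*i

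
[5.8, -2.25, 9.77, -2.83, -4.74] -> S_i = Random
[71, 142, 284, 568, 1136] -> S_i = 71*2^i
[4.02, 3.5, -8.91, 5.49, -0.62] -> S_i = Random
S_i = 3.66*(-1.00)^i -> [3.66, -3.66, 3.66, -3.66, 3.66]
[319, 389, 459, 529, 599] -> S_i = 319 + 70*i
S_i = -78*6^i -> [-78, -468, -2808, -16848, -101088]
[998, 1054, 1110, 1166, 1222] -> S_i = 998 + 56*i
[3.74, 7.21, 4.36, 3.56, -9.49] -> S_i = Random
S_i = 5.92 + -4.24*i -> [5.92, 1.68, -2.56, -6.8, -11.04]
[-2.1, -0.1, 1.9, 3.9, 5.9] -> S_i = -2.10 + 2.00*i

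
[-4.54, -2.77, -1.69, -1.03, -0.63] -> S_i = -4.54*0.61^i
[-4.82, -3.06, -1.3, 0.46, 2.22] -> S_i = -4.82 + 1.76*i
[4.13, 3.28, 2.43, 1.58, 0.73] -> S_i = 4.13 + -0.85*i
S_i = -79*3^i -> [-79, -237, -711, -2133, -6399]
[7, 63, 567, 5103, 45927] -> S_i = 7*9^i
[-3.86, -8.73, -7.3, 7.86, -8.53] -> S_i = Random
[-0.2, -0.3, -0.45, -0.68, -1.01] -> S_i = -0.20*1.50^i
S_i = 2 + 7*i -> [2, 9, 16, 23, 30]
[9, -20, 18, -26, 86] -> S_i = Random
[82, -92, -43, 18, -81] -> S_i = Random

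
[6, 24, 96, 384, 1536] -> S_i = 6*4^i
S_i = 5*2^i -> [5, 10, 20, 40, 80]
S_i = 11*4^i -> [11, 44, 176, 704, 2816]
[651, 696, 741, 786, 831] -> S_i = 651 + 45*i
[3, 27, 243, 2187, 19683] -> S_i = 3*9^i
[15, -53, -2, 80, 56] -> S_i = Random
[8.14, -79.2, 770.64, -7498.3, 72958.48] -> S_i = 8.14*(-9.73)^i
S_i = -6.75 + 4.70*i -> [-6.75, -2.05, 2.65, 7.35, 12.05]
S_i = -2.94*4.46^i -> [-2.94, -13.11, -58.48, -260.83, -1163.29]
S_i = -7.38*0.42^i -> [-7.38, -3.1, -1.3, -0.55, -0.23]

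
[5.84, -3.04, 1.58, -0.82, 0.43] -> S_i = 5.84*(-0.52)^i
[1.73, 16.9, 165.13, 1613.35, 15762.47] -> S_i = 1.73*9.77^i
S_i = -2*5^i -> [-2, -10, -50, -250, -1250]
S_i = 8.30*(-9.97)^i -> [8.3, -82.75, 825.03, -8225.52, 82008.47]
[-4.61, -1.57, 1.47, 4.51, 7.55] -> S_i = -4.61 + 3.04*i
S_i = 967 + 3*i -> [967, 970, 973, 976, 979]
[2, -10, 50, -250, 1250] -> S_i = 2*-5^i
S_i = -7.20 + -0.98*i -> [-7.2, -8.18, -9.16, -10.14, -11.12]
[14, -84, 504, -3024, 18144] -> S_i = 14*-6^i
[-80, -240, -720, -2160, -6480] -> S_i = -80*3^i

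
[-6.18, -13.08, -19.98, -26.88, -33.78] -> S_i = -6.18 + -6.90*i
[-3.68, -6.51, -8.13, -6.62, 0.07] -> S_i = Random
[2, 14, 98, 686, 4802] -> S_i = 2*7^i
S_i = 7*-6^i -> [7, -42, 252, -1512, 9072]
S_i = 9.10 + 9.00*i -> [9.1, 18.1, 27.1, 36.1, 45.1]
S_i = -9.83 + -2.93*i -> [-9.83, -12.76, -15.69, -18.62, -21.55]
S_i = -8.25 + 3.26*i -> [-8.25, -4.99, -1.73, 1.53, 4.79]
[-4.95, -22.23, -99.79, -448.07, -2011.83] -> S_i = -4.95*4.49^i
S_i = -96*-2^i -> [-96, 192, -384, 768, -1536]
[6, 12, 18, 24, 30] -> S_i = 6 + 6*i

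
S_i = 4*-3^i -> [4, -12, 36, -108, 324]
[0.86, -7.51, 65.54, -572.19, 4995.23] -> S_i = 0.86*(-8.73)^i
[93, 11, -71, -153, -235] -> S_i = 93 + -82*i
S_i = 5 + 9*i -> [5, 14, 23, 32, 41]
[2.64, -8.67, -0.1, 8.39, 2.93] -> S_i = Random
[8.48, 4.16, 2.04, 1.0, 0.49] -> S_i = 8.48*0.49^i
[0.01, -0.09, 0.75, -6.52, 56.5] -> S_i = 0.01*(-8.67)^i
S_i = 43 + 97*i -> [43, 140, 237, 334, 431]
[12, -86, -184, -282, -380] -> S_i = 12 + -98*i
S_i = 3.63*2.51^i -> [3.63, 9.11, 22.87, 57.4, 144.08]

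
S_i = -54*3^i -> [-54, -162, -486, -1458, -4374]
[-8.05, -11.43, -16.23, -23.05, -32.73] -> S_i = -8.05*1.42^i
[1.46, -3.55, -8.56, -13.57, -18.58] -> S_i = 1.46 + -5.01*i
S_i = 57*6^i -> [57, 342, 2052, 12312, 73872]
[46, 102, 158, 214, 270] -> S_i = 46 + 56*i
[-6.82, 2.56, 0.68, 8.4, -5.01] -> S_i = Random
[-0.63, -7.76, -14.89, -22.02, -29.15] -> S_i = -0.63 + -7.13*i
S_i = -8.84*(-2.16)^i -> [-8.84, 19.09, -41.24, 89.09, -192.43]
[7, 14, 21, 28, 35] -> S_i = 7 + 7*i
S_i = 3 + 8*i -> [3, 11, 19, 27, 35]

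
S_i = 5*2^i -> [5, 10, 20, 40, 80]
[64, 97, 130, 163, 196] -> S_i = 64 + 33*i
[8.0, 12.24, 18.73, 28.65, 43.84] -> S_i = 8.00*1.53^i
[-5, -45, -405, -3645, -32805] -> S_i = -5*9^i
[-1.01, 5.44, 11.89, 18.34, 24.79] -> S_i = -1.01 + 6.45*i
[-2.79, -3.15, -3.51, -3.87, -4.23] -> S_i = -2.79 + -0.36*i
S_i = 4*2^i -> [4, 8, 16, 32, 64]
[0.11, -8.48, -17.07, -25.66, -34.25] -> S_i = 0.11 + -8.59*i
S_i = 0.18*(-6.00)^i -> [0.18, -1.08, 6.48, -38.88, 233.28]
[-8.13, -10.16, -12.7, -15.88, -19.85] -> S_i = -8.13*1.25^i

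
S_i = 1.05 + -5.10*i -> [1.05, -4.05, -9.15, -14.25, -19.35]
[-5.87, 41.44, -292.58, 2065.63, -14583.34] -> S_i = -5.87*(-7.06)^i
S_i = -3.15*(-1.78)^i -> [-3.15, 5.61, -9.98, 17.77, -31.62]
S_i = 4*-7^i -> [4, -28, 196, -1372, 9604]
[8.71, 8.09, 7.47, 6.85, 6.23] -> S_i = 8.71 + -0.62*i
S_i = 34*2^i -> [34, 68, 136, 272, 544]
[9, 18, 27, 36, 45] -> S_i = 9 + 9*i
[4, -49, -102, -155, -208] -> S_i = 4 + -53*i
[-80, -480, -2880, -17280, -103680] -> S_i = -80*6^i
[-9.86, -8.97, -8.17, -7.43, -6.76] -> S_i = -9.86*0.91^i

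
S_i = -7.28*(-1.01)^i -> [-7.28, 7.35, -7.43, 7.5, -7.58]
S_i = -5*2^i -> [-5, -10, -20, -40, -80]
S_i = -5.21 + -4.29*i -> [-5.21, -9.5, -13.79, -18.08, -22.37]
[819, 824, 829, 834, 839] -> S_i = 819 + 5*i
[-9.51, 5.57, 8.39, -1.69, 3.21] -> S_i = Random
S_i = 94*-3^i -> [94, -282, 846, -2538, 7614]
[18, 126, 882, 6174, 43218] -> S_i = 18*7^i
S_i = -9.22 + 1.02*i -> [-9.22, -8.2, -7.18, -6.16, -5.14]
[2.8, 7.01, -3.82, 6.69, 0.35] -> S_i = Random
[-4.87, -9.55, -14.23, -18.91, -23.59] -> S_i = -4.87 + -4.68*i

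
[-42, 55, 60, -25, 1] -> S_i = Random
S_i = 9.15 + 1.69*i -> [9.15, 10.84, 12.53, 14.22, 15.91]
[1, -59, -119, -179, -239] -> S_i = 1 + -60*i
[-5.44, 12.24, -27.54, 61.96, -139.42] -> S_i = -5.44*(-2.25)^i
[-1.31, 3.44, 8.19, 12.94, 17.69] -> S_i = -1.31 + 4.75*i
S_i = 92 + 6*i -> [92, 98, 104, 110, 116]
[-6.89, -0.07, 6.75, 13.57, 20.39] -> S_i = -6.89 + 6.82*i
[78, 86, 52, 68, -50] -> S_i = Random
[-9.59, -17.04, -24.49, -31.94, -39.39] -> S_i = -9.59 + -7.45*i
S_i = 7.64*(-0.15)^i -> [7.64, -1.15, 0.17, -0.03, 0.0]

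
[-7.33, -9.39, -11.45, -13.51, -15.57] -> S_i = -7.33 + -2.06*i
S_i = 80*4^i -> [80, 320, 1280, 5120, 20480]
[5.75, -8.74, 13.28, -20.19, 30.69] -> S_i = 5.75*(-1.52)^i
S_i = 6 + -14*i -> [6, -8, -22, -36, -50]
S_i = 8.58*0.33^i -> [8.58, 2.83, 0.93, 0.31, 0.1]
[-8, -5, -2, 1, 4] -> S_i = -8 + 3*i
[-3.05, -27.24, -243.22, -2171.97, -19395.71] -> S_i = -3.05*8.93^i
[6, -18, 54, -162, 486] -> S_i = 6*-3^i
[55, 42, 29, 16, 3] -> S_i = 55 + -13*i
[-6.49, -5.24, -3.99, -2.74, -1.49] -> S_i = -6.49 + 1.25*i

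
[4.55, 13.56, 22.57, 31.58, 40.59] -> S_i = 4.55 + 9.01*i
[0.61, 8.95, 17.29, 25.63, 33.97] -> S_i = 0.61 + 8.34*i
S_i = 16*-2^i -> [16, -32, 64, -128, 256]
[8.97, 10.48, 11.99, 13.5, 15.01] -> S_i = 8.97 + 1.51*i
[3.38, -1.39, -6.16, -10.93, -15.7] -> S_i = 3.38 + -4.77*i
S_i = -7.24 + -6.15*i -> [-7.24, -13.39, -19.54, -25.69, -31.84]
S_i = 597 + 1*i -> [597, 598, 599, 600, 601]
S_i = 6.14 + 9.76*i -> [6.14, 15.9, 25.66, 35.42, 45.18]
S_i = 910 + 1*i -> [910, 911, 912, 913, 914]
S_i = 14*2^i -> [14, 28, 56, 112, 224]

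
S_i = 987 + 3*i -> [987, 990, 993, 996, 999]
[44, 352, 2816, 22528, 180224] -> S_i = 44*8^i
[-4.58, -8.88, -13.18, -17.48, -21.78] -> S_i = -4.58 + -4.30*i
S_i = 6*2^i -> [6, 12, 24, 48, 96]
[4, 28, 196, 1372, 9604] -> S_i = 4*7^i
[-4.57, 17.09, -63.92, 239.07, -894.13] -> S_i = -4.57*(-3.74)^i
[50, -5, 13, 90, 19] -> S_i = Random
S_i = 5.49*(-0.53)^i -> [5.49, -2.91, 1.54, -0.82, 0.43]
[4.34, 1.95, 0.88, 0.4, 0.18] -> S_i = 4.34*0.45^i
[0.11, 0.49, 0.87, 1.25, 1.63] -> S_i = 0.11 + 0.38*i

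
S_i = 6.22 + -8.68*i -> [6.22, -2.46, -11.14, -19.82, -28.5]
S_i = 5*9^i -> [5, 45, 405, 3645, 32805]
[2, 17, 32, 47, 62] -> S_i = 2 + 15*i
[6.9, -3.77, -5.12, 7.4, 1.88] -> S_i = Random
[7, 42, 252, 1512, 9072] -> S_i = 7*6^i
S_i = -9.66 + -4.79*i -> [-9.66, -14.45, -19.24, -24.03, -28.82]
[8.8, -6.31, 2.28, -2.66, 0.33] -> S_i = Random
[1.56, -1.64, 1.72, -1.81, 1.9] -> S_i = 1.56*(-1.05)^i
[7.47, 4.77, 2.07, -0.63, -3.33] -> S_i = 7.47 + -2.70*i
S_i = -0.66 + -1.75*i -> [-0.66, -2.41, -4.16, -5.91, -7.66]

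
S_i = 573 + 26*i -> [573, 599, 625, 651, 677]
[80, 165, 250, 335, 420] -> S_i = 80 + 85*i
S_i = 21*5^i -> [21, 105, 525, 2625, 13125]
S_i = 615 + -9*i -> [615, 606, 597, 588, 579]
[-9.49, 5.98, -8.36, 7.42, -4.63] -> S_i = Random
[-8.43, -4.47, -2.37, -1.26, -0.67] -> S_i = -8.43*0.53^i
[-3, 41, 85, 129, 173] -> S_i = -3 + 44*i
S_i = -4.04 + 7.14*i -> [-4.04, 3.1, 10.24, 17.38, 24.52]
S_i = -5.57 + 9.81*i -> [-5.57, 4.24, 14.05, 23.86, 33.67]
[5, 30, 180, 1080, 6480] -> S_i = 5*6^i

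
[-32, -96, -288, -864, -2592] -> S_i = -32*3^i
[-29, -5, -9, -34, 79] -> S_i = Random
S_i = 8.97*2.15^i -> [8.97, 19.29, 41.46, 89.15, 191.67]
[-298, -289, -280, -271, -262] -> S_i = -298 + 9*i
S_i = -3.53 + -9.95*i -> [-3.53, -13.48, -23.43, -33.38, -43.33]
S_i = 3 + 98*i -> [3, 101, 199, 297, 395]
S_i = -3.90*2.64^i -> [-3.9, -10.3, -27.18, -71.76, -189.44]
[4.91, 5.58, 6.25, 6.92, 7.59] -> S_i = 4.91 + 0.67*i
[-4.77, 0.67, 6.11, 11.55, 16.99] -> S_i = -4.77 + 5.44*i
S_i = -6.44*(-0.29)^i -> [-6.44, 1.87, -0.54, 0.16, -0.05]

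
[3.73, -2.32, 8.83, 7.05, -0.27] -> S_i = Random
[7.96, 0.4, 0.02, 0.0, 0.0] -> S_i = 7.96*0.05^i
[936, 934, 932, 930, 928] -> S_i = 936 + -2*i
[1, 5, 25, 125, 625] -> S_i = 1*5^i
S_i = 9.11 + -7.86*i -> [9.11, 1.25, -6.61, -14.47, -22.33]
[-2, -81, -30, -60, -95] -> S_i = Random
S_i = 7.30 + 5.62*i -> [7.3, 12.92, 18.54, 24.16, 29.78]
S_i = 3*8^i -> [3, 24, 192, 1536, 12288]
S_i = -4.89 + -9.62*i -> [-4.89, -14.51, -24.13, -33.75, -43.37]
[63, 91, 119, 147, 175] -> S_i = 63 + 28*i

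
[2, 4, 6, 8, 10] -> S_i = 2 + 2*i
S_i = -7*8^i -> [-7, -56, -448, -3584, -28672]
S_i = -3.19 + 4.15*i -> [-3.19, 0.96, 5.11, 9.26, 13.41]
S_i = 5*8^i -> [5, 40, 320, 2560, 20480]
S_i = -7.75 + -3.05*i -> [-7.75, -10.8, -13.85, -16.9, -19.95]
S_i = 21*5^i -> [21, 105, 525, 2625, 13125]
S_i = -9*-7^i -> [-9, 63, -441, 3087, -21609]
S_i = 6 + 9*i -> [6, 15, 24, 33, 42]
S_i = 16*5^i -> [16, 80, 400, 2000, 10000]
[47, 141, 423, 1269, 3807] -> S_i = 47*3^i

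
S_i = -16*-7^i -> [-16, 112, -784, 5488, -38416]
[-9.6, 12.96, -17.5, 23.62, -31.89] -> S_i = -9.60*(-1.35)^i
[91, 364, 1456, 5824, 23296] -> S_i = 91*4^i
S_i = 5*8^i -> [5, 40, 320, 2560, 20480]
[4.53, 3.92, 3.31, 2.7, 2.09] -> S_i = 4.53 + -0.61*i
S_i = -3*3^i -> [-3, -9, -27, -81, -243]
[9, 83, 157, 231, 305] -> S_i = 9 + 74*i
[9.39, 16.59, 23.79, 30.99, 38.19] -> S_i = 9.39 + 7.20*i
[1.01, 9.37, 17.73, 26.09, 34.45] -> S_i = 1.01 + 8.36*i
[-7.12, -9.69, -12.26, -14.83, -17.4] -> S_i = -7.12 + -2.57*i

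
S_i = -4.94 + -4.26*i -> [-4.94, -9.2, -13.46, -17.72, -21.98]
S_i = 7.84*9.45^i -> [7.84, 74.09, 700.13, 6616.24, 62523.5]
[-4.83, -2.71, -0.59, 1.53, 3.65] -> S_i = -4.83 + 2.12*i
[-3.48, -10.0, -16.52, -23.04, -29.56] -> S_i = -3.48 + -6.52*i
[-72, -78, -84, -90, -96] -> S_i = -72 + -6*i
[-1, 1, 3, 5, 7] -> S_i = -1 + 2*i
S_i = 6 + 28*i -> [6, 34, 62, 90, 118]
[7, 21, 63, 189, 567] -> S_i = 7*3^i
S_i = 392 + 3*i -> [392, 395, 398, 401, 404]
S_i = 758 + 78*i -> [758, 836, 914, 992, 1070]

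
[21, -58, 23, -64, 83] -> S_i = Random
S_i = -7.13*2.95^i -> [-7.13, -21.03, -62.05, -183.04, -539.98]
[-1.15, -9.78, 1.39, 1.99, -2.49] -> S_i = Random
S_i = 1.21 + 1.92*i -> [1.21, 3.13, 5.05, 6.97, 8.89]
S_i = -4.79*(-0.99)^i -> [-4.79, 4.74, -4.69, 4.65, -4.6]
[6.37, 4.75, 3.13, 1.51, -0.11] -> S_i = 6.37 + -1.62*i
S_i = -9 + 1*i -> [-9, -8, -7, -6, -5]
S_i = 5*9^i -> [5, 45, 405, 3645, 32805]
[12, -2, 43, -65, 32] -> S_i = Random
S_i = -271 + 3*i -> [-271, -268, -265, -262, -259]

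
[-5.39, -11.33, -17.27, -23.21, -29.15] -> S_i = -5.39 + -5.94*i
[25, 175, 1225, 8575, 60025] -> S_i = 25*7^i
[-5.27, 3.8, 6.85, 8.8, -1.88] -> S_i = Random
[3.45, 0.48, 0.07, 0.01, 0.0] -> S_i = 3.45*0.14^i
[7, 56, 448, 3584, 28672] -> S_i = 7*8^i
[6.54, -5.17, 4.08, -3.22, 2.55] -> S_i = 6.54*(-0.79)^i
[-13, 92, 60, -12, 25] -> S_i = Random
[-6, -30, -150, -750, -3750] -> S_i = -6*5^i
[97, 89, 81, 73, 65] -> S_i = 97 + -8*i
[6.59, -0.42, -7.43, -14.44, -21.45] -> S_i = 6.59 + -7.01*i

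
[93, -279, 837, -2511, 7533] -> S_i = 93*-3^i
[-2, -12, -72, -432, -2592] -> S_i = -2*6^i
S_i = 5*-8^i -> [5, -40, 320, -2560, 20480]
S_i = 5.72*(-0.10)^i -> [5.72, -0.57, 0.06, -0.01, 0.0]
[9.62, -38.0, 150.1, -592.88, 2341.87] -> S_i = 9.62*(-3.95)^i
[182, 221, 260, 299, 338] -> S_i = 182 + 39*i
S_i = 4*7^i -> [4, 28, 196, 1372, 9604]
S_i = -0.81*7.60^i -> [-0.81, -6.16, -46.79, -355.57, -2702.34]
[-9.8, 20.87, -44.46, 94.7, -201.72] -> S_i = -9.80*(-2.13)^i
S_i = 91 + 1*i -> [91, 92, 93, 94, 95]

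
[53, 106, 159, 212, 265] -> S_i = 53 + 53*i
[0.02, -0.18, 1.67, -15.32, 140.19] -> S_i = 0.02*(-9.15)^i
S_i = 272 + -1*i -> [272, 271, 270, 269, 268]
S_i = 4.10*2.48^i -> [4.1, 10.17, 25.22, 62.54, 155.09]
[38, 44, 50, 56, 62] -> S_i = 38 + 6*i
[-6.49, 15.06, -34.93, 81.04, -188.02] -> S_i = -6.49*(-2.32)^i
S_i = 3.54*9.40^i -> [3.54, 33.28, 312.79, 2940.27, 27638.51]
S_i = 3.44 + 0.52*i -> [3.44, 3.96, 4.48, 5.0, 5.52]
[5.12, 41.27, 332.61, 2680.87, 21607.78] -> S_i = 5.12*8.06^i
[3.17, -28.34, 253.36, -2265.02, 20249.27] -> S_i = 3.17*(-8.94)^i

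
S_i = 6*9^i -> [6, 54, 486, 4374, 39366]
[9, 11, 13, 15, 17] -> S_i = 9 + 2*i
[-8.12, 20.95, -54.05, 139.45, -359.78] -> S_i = -8.12*(-2.58)^i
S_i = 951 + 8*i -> [951, 959, 967, 975, 983]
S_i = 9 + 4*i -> [9, 13, 17, 21, 25]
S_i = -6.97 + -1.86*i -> [-6.97, -8.83, -10.69, -12.55, -14.41]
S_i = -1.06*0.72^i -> [-1.06, -0.76, -0.55, -0.4, -0.28]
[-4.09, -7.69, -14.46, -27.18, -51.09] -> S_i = -4.09*1.88^i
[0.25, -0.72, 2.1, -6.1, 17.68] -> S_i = 0.25*(-2.90)^i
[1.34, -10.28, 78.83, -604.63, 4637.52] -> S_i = 1.34*(-7.67)^i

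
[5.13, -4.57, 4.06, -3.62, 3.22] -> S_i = 5.13*(-0.89)^i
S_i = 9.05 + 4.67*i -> [9.05, 13.72, 18.39, 23.06, 27.73]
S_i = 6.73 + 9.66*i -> [6.73, 16.39, 26.05, 35.71, 45.37]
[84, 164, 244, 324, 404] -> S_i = 84 + 80*i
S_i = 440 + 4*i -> [440, 444, 448, 452, 456]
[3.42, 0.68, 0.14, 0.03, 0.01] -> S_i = 3.42*0.20^i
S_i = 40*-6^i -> [40, -240, 1440, -8640, 51840]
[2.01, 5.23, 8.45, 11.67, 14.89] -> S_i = 2.01 + 3.22*i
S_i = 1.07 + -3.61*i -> [1.07, -2.54, -6.15, -9.76, -13.37]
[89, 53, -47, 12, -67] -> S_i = Random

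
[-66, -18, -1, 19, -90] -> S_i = Random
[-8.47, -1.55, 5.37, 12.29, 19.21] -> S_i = -8.47 + 6.92*i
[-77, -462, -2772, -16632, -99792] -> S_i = -77*6^i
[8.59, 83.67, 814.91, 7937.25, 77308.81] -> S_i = 8.59*9.74^i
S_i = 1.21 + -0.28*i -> [1.21, 0.93, 0.65, 0.37, 0.09]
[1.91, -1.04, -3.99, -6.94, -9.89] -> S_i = 1.91 + -2.95*i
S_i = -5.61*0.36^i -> [-5.61, -2.02, -0.73, -0.26, -0.09]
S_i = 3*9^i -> [3, 27, 243, 2187, 19683]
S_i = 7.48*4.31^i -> [7.48, 32.24, 138.95, 598.87, 2581.13]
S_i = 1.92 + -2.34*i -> [1.92, -0.42, -2.76, -5.1, -7.44]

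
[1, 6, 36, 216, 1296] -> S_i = 1*6^i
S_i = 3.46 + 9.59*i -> [3.46, 13.05, 22.64, 32.23, 41.82]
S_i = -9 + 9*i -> [-9, 0, 9, 18, 27]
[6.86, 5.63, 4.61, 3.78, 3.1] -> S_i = 6.86*0.82^i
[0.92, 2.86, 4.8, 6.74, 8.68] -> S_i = 0.92 + 1.94*i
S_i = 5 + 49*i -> [5, 54, 103, 152, 201]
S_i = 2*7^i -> [2, 14, 98, 686, 4802]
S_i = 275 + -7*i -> [275, 268, 261, 254, 247]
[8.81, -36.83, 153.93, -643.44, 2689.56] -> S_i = 8.81*(-4.18)^i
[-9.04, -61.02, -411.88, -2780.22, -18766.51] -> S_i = -9.04*6.75^i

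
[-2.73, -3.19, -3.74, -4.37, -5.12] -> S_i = -2.73*1.17^i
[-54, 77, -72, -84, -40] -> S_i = Random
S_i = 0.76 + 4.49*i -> [0.76, 5.25, 9.74, 14.23, 18.72]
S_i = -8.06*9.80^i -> [-8.06, -78.99, -774.08, -7586.01, -74342.87]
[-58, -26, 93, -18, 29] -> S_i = Random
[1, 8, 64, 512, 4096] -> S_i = 1*8^i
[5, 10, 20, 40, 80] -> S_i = 5*2^i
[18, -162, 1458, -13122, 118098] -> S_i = 18*-9^i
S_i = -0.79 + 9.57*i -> [-0.79, 8.78, 18.35, 27.92, 37.49]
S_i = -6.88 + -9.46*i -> [-6.88, -16.34, -25.8, -35.26, -44.72]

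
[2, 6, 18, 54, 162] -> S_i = 2*3^i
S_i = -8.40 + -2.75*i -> [-8.4, -11.15, -13.9, -16.65, -19.4]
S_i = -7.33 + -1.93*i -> [-7.33, -9.26, -11.19, -13.12, -15.05]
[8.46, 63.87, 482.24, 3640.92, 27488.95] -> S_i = 8.46*7.55^i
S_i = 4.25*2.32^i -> [4.25, 9.86, 22.88, 53.07, 123.12]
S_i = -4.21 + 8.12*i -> [-4.21, 3.91, 12.03, 20.15, 28.27]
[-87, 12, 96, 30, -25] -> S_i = Random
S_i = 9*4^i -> [9, 36, 144, 576, 2304]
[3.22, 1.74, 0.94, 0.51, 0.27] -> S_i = 3.22*0.54^i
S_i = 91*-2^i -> [91, -182, 364, -728, 1456]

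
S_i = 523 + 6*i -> [523, 529, 535, 541, 547]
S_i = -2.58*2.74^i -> [-2.58, -7.07, -19.37, -53.07, -145.42]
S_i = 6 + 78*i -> [6, 84, 162, 240, 318]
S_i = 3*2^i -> [3, 6, 12, 24, 48]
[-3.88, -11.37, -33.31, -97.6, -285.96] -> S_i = -3.88*2.93^i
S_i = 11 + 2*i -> [11, 13, 15, 17, 19]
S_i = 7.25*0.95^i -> [7.25, 6.89, 6.54, 6.22, 5.91]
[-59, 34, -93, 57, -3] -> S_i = Random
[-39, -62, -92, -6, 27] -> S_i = Random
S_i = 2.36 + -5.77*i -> [2.36, -3.41, -9.18, -14.95, -20.72]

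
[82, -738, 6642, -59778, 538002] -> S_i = 82*-9^i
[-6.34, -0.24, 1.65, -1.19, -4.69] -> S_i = Random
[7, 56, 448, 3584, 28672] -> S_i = 7*8^i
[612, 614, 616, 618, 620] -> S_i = 612 + 2*i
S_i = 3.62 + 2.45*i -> [3.62, 6.07, 8.52, 10.97, 13.42]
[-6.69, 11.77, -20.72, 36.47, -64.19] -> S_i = -6.69*(-1.76)^i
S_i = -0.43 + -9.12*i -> [-0.43, -9.55, -18.67, -27.79, -36.91]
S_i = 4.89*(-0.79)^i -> [4.89, -3.86, 3.05, -2.41, 1.9]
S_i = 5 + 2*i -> [5, 7, 9, 11, 13]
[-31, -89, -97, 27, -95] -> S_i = Random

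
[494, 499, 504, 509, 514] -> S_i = 494 + 5*i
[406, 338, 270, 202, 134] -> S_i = 406 + -68*i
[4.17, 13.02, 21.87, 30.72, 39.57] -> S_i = 4.17 + 8.85*i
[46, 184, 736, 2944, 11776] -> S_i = 46*4^i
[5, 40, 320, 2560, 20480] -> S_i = 5*8^i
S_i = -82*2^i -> [-82, -164, -328, -656, -1312]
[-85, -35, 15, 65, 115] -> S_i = -85 + 50*i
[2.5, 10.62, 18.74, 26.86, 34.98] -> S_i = 2.50 + 8.12*i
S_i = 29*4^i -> [29, 116, 464, 1856, 7424]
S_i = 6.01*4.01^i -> [6.01, 24.1, 96.64, 387.53, 1554.0]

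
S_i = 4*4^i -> [4, 16, 64, 256, 1024]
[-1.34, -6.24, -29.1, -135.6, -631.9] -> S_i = -1.34*4.66^i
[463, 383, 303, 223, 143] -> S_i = 463 + -80*i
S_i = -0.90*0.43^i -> [-0.9, -0.39, -0.17, -0.07, -0.03]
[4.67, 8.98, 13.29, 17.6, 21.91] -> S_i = 4.67 + 4.31*i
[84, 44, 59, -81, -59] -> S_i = Random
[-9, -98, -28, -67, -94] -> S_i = Random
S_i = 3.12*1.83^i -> [3.12, 5.71, 10.45, 19.12, 34.99]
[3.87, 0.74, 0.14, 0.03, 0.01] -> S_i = 3.87*0.19^i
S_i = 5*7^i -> [5, 35, 245, 1715, 12005]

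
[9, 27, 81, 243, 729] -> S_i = 9*3^i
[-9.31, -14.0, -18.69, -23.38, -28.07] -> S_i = -9.31 + -4.69*i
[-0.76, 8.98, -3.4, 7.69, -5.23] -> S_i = Random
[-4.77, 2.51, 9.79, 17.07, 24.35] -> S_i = -4.77 + 7.28*i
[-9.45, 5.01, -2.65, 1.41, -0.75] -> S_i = -9.45*(-0.53)^i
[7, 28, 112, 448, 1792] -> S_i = 7*4^i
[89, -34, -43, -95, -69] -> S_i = Random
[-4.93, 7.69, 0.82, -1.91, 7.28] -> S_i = Random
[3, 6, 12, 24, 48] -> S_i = 3*2^i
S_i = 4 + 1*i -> [4, 5, 6, 7, 8]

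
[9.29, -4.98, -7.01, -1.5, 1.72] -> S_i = Random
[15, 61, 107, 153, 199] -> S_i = 15 + 46*i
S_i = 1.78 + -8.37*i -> [1.78, -6.59, -14.96, -23.33, -31.7]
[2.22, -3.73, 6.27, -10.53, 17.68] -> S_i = 2.22*(-1.68)^i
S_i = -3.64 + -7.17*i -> [-3.64, -10.81, -17.98, -25.15, -32.32]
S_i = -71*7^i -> [-71, -497, -3479, -24353, -170471]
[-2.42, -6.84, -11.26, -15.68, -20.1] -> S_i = -2.42 + -4.42*i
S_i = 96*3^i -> [96, 288, 864, 2592, 7776]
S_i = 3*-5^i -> [3, -15, 75, -375, 1875]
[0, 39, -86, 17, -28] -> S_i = Random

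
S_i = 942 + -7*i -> [942, 935, 928, 921, 914]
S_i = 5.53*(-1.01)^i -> [5.53, -5.59, 5.64, -5.7, 5.75]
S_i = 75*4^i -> [75, 300, 1200, 4800, 19200]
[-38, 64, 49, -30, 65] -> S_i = Random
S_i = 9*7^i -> [9, 63, 441, 3087, 21609]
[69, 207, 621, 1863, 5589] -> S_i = 69*3^i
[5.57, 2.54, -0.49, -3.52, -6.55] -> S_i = 5.57 + -3.03*i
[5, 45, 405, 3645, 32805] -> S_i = 5*9^i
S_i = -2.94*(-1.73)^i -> [-2.94, 5.09, -8.8, 15.22, -26.33]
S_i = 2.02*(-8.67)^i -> [2.02, -17.51, 151.84, -1316.46, 11413.73]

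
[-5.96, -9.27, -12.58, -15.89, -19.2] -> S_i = -5.96 + -3.31*i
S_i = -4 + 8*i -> [-4, 4, 12, 20, 28]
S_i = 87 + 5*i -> [87, 92, 97, 102, 107]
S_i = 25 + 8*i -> [25, 33, 41, 49, 57]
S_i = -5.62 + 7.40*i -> [-5.62, 1.78, 9.18, 16.58, 23.98]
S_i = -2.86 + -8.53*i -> [-2.86, -11.39, -19.92, -28.45, -36.98]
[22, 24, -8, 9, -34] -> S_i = Random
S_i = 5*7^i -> [5, 35, 245, 1715, 12005]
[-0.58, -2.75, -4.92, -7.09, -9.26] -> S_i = -0.58 + -2.17*i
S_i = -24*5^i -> [-24, -120, -600, -3000, -15000]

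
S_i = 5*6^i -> [5, 30, 180, 1080, 6480]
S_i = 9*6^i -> [9, 54, 324, 1944, 11664]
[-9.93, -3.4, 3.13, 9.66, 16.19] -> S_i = -9.93 + 6.53*i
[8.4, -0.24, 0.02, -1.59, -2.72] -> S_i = Random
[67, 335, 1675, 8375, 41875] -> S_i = 67*5^i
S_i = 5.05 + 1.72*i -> [5.05, 6.77, 8.49, 10.21, 11.93]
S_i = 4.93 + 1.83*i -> [4.93, 6.76, 8.59, 10.42, 12.25]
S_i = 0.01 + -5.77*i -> [0.01, -5.76, -11.53, -17.3, -23.07]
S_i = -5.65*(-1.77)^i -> [-5.65, 10.0, -17.7, 31.33, -55.46]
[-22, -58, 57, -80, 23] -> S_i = Random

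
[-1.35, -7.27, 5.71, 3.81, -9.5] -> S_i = Random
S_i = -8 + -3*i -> [-8, -11, -14, -17, -20]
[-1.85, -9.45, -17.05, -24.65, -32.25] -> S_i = -1.85 + -7.60*i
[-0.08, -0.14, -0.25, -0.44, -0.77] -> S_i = -0.08*1.76^i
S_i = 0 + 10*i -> [0, 10, 20, 30, 40]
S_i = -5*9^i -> [-5, -45, -405, -3645, -32805]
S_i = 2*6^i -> [2, 12, 72, 432, 2592]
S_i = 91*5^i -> [91, 455, 2275, 11375, 56875]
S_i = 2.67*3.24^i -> [2.67, 8.65, 28.03, 90.81, 294.23]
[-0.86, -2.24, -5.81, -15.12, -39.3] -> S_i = -0.86*2.60^i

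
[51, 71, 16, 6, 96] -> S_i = Random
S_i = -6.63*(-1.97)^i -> [-6.63, 13.06, -25.73, 50.69, -99.86]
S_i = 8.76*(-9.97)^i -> [8.76, -87.34, 870.75, -8681.4, 86553.52]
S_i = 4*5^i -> [4, 20, 100, 500, 2500]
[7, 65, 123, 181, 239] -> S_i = 7 + 58*i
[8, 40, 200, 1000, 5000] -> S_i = 8*5^i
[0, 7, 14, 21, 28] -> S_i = 0 + 7*i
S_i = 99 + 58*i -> [99, 157, 215, 273, 331]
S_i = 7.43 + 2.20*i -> [7.43, 9.63, 11.83, 14.03, 16.23]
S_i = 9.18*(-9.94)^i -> [9.18, -91.25, 907.02, -9015.75, 89616.55]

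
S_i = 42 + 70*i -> [42, 112, 182, 252, 322]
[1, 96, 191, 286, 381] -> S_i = 1 + 95*i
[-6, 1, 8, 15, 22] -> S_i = -6 + 7*i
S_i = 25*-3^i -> [25, -75, 225, -675, 2025]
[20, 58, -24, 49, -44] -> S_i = Random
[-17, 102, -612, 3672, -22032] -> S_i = -17*-6^i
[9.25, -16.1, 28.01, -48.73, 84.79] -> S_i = 9.25*(-1.74)^i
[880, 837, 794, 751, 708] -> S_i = 880 + -43*i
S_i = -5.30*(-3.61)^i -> [-5.3, 19.13, -69.07, 249.34, -900.13]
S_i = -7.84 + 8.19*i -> [-7.84, 0.35, 8.54, 16.73, 24.92]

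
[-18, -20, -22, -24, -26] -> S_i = -18 + -2*i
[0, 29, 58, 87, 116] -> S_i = 0 + 29*i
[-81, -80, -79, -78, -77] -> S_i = -81 + 1*i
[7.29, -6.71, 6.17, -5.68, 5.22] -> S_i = 7.29*(-0.92)^i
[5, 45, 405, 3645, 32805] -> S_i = 5*9^i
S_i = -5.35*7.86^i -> [-5.35, -42.05, -330.52, -2597.89, -20419.45]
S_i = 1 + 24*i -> [1, 25, 49, 73, 97]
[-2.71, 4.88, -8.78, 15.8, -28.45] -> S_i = -2.71*(-1.80)^i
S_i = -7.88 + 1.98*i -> [-7.88, -5.9, -3.92, -1.94, 0.04]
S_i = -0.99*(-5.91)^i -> [-0.99, 5.85, -34.58, 204.36, -1207.77]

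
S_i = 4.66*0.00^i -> [4.66, 0.0, 0.0, 0.0, 0.0]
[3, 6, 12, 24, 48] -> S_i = 3*2^i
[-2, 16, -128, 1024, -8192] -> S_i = -2*-8^i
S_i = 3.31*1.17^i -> [3.31, 3.87, 4.53, 5.3, 6.2]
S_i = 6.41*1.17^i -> [6.41, 7.5, 8.77, 10.27, 12.01]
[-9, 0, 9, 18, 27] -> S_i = -9 + 9*i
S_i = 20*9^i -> [20, 180, 1620, 14580, 131220]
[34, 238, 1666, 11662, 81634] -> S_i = 34*7^i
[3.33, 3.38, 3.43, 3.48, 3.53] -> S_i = 3.33 + 0.05*i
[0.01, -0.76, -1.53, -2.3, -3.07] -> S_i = 0.01 + -0.77*i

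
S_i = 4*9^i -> [4, 36, 324, 2916, 26244]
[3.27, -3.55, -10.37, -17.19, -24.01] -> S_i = 3.27 + -6.82*i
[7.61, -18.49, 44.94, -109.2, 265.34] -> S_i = 7.61*(-2.43)^i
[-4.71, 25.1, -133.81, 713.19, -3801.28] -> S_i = -4.71*(-5.33)^i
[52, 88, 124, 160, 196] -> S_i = 52 + 36*i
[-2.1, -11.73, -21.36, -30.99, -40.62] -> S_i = -2.10 + -9.63*i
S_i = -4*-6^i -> [-4, 24, -144, 864, -5184]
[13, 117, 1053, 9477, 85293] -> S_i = 13*9^i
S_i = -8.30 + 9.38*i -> [-8.3, 1.08, 10.46, 19.84, 29.22]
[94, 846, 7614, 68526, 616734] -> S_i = 94*9^i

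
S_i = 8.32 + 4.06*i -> [8.32, 12.38, 16.44, 20.5, 24.56]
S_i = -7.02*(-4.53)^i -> [-7.02, 31.8, -144.06, 652.58, -2956.17]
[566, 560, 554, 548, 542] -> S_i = 566 + -6*i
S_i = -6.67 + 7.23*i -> [-6.67, 0.56, 7.79, 15.02, 22.25]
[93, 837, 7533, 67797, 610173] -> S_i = 93*9^i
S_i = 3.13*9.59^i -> [3.13, 30.02, 287.86, 2760.58, 26473.95]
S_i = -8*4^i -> [-8, -32, -128, -512, -2048]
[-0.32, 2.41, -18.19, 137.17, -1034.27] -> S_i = -0.32*(-7.54)^i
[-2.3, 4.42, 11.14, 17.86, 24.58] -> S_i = -2.30 + 6.72*i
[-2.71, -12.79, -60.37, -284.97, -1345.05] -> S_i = -2.71*4.72^i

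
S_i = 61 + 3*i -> [61, 64, 67, 70, 73]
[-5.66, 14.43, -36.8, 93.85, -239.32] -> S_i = -5.66*(-2.55)^i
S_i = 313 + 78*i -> [313, 391, 469, 547, 625]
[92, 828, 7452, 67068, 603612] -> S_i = 92*9^i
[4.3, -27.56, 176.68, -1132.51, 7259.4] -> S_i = 4.30*(-6.41)^i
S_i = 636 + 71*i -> [636, 707, 778, 849, 920]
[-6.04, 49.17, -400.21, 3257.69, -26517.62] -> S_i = -6.04*(-8.14)^i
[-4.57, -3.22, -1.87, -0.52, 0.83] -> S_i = -4.57 + 1.35*i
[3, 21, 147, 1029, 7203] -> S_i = 3*7^i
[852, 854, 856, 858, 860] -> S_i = 852 + 2*i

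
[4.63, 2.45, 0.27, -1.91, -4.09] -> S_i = 4.63 + -2.18*i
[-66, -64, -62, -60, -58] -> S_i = -66 + 2*i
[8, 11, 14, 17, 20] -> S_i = 8 + 3*i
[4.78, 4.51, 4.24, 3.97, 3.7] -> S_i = 4.78 + -0.27*i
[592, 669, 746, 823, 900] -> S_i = 592 + 77*i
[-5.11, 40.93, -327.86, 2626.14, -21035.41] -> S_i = -5.11*(-8.01)^i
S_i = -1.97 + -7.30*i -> [-1.97, -9.27, -16.57, -23.87, -31.17]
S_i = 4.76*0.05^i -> [4.76, 0.24, 0.01, 0.0, 0.0]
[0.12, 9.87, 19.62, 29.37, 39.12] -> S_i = 0.12 + 9.75*i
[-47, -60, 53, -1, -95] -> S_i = Random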